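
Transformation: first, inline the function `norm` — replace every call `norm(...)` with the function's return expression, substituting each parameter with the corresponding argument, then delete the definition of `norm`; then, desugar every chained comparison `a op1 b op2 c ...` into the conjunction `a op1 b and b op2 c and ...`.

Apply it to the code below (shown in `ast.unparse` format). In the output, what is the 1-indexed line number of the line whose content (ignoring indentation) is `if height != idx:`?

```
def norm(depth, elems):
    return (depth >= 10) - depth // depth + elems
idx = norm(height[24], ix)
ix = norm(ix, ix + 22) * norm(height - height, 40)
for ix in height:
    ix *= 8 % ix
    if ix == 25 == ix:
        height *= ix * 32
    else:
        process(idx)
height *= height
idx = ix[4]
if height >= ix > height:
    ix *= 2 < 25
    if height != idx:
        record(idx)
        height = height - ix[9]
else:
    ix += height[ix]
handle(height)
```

Transformed code:
idx = (height[24] >= 10) - height[24] // height[24] + ix
ix = ((ix >= 10) - ix // ix + (ix + 22)) * ((height - height >= 10) - (height - height) // (height - height) + 40)
for ix in height:
    ix *= 8 % ix
    if ix == 25 and 25 == ix:
        height *= ix * 32
    else:
        process(idx)
height *= height
idx = ix[4]
if height >= ix and ix > height:
    ix *= 2 < 25
    if height != idx:
        record(idx)
        height = height - ix[9]
else:
    ix += height[ix]
handle(height)

13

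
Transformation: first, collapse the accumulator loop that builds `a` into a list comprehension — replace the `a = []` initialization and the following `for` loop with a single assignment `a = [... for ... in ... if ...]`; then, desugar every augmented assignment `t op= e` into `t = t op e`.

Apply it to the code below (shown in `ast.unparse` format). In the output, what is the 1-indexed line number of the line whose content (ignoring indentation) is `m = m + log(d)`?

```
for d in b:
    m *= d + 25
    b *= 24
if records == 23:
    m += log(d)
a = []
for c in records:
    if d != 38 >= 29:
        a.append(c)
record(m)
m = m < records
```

Transformed code:
for d in b:
    m = m * (d + 25)
    b = b * 24
if records == 23:
    m = m + log(d)
a = [c for c in records if d != 38 >= 29]
record(m)
m = m < records

5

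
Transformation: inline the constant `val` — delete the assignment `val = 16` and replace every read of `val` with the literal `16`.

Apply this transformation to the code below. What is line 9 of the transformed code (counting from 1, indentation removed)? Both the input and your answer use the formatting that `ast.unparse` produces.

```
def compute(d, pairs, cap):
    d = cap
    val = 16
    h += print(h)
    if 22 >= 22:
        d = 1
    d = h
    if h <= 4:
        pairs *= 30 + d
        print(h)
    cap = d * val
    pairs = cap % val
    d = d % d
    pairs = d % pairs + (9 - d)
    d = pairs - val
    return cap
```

Transformed code:
def compute(d, pairs, cap):
    d = cap
    h += print(h)
    if 22 >= 22:
        d = 1
    d = h
    if h <= 4:
        pairs *= 30 + d
        print(h)
    cap = d * 16
    pairs = cap % 16
    d = d % d
    pairs = d % pairs + (9 - d)
    d = pairs - 16
    return cap

print(h)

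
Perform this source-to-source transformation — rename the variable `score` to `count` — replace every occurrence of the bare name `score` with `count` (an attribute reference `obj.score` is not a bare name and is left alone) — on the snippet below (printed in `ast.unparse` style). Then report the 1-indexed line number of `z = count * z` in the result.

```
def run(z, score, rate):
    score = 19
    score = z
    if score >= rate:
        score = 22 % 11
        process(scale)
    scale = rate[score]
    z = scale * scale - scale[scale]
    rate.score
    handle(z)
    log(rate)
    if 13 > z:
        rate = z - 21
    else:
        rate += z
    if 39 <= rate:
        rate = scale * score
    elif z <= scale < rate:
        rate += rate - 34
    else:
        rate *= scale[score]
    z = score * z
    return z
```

Transformed code:
def run(z, count, rate):
    count = 19
    count = z
    if count >= rate:
        count = 22 % 11
        process(scale)
    scale = rate[count]
    z = scale * scale - scale[scale]
    rate.score
    handle(z)
    log(rate)
    if 13 > z:
        rate = z - 21
    else:
        rate += z
    if 39 <= rate:
        rate = scale * count
    elif z <= scale < rate:
        rate += rate - 34
    else:
        rate *= scale[count]
    z = count * z
    return z

22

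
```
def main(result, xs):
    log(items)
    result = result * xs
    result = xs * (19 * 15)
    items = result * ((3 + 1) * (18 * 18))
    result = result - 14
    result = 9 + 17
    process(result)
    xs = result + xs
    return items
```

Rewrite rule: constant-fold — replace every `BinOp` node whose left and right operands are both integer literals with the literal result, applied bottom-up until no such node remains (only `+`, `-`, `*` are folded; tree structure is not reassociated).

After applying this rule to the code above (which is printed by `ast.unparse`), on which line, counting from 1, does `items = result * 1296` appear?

5

Transformed code:
def main(result, xs):
    log(items)
    result = result * xs
    result = xs * 285
    items = result * 1296
    result = result - 14
    result = 26
    process(result)
    xs = result + xs
    return items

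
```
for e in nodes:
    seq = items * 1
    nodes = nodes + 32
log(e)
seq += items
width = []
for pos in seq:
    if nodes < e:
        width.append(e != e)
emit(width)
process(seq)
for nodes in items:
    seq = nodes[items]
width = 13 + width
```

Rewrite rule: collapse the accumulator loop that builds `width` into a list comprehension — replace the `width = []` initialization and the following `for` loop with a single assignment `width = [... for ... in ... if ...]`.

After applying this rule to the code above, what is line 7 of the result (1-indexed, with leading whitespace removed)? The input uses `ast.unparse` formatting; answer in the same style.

Transformed code:
for e in nodes:
    seq = items * 1
    nodes = nodes + 32
log(e)
seq += items
width = [e != e for pos in seq if nodes < e]
emit(width)
process(seq)
for nodes in items:
    seq = nodes[items]
width = 13 + width

emit(width)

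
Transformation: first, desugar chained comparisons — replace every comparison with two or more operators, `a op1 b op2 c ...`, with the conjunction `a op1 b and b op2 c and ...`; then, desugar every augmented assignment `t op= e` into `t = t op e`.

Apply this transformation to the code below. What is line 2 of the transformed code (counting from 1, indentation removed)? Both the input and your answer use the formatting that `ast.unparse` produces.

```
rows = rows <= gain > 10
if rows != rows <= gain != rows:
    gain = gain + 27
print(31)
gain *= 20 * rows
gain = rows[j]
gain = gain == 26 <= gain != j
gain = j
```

if rows != rows and rows <= gain and (gain != rows):

Transformed code:
rows = rows <= gain and gain > 10
if rows != rows and rows <= gain and (gain != rows):
    gain = gain + 27
print(31)
gain = gain * (20 * rows)
gain = rows[j]
gain = gain == 26 and 26 <= gain and (gain != j)
gain = j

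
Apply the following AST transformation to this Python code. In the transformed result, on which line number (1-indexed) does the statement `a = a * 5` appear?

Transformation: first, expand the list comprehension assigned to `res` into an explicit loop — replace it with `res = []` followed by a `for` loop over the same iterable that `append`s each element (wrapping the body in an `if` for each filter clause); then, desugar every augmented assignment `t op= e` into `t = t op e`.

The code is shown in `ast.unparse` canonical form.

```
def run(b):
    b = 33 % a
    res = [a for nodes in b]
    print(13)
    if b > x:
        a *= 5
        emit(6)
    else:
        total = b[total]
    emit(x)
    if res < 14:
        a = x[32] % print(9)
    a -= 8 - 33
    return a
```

8

Transformed code:
def run(b):
    b = 33 % a
    res = []
    for nodes in b:
        res.append(a)
    print(13)
    if b > x:
        a = a * 5
        emit(6)
    else:
        total = b[total]
    emit(x)
    if res < 14:
        a = x[32] % print(9)
    a = a - (8 - 33)
    return a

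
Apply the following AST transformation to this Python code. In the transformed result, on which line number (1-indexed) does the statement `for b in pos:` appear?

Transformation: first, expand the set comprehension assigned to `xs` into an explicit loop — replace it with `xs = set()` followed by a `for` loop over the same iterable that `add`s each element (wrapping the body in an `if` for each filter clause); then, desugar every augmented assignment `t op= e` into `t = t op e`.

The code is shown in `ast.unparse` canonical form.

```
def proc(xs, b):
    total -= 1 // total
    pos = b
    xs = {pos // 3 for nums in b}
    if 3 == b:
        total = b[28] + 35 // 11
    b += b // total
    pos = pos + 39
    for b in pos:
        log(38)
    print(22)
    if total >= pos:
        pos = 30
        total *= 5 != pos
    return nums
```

11

Transformed code:
def proc(xs, b):
    total = total - 1 // total
    pos = b
    xs = set()
    for nums in b:
        xs.add(pos // 3)
    if 3 == b:
        total = b[28] + 35 // 11
    b = b + b // total
    pos = pos + 39
    for b in pos:
        log(38)
    print(22)
    if total >= pos:
        pos = 30
        total = total * (5 != pos)
    return nums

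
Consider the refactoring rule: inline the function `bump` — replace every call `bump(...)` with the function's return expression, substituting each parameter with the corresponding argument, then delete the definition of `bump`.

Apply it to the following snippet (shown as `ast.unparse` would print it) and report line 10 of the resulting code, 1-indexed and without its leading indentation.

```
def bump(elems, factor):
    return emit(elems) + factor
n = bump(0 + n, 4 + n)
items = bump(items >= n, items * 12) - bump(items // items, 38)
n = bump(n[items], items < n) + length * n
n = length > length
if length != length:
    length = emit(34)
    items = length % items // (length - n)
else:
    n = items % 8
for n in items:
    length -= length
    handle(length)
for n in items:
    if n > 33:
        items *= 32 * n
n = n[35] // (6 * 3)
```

Transformed code:
n = emit(0 + n) + (4 + n)
items = emit(items >= n) + items * 12 - (emit(items // items) + 38)
n = emit(n[items]) + (items < n) + length * n
n = length > length
if length != length:
    length = emit(34)
    items = length % items // (length - n)
else:
    n = items % 8
for n in items:
    length -= length
    handle(length)
for n in items:
    if n > 33:
        items *= 32 * n
n = n[35] // (6 * 3)

for n in items:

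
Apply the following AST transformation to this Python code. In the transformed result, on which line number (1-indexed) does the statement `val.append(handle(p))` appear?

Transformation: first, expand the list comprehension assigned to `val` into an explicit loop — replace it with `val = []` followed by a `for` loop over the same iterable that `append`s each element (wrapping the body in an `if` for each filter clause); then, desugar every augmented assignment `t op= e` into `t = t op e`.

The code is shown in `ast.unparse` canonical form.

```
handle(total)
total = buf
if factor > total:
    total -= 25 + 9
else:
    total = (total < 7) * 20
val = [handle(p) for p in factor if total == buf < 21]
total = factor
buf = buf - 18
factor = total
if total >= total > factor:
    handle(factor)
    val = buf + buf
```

10

Transformed code:
handle(total)
total = buf
if factor > total:
    total = total - (25 + 9)
else:
    total = (total < 7) * 20
val = []
for p in factor:
    if total == buf < 21:
        val.append(handle(p))
total = factor
buf = buf - 18
factor = total
if total >= total > factor:
    handle(factor)
    val = buf + buf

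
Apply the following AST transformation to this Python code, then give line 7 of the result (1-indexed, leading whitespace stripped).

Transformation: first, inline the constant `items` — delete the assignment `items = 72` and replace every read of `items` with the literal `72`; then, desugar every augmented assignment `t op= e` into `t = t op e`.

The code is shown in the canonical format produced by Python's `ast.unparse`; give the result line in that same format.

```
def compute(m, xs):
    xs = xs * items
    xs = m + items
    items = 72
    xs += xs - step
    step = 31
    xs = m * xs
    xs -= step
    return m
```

xs = xs - step

Transformed code:
def compute(m, xs):
    xs = xs * 72
    xs = m + 72
    xs = xs + (xs - step)
    step = 31
    xs = m * xs
    xs = xs - step
    return m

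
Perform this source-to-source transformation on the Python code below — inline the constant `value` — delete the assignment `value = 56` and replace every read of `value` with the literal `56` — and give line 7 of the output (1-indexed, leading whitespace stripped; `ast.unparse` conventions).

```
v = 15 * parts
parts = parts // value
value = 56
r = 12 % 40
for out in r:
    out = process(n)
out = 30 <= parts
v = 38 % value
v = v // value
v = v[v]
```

Transformed code:
v = 15 * parts
parts = parts // 56
r = 12 % 40
for out in r:
    out = process(n)
out = 30 <= parts
v = 38 % 56
v = v // 56
v = v[v]

v = 38 % 56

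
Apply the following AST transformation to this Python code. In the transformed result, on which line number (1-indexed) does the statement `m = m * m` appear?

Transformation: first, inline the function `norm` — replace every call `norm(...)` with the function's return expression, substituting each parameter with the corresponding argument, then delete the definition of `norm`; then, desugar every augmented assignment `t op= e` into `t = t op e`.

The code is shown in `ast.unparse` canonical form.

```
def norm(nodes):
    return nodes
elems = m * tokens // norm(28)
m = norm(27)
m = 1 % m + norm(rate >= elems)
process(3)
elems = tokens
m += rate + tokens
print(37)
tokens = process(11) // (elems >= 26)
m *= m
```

9

Transformed code:
elems = m * tokens // 28
m = 27
m = 1 % m + (rate >= elems)
process(3)
elems = tokens
m = m + (rate + tokens)
print(37)
tokens = process(11) // (elems >= 26)
m = m * m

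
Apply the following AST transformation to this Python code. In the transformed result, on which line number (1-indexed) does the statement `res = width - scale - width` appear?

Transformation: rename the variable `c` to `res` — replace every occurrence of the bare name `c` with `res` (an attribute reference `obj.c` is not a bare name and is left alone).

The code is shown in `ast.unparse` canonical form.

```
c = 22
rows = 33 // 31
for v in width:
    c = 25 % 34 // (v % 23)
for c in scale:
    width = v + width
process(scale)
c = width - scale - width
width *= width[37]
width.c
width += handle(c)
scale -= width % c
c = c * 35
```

Transformed code:
res = 22
rows = 33 // 31
for v in width:
    res = 25 % 34 // (v % 23)
for res in scale:
    width = v + width
process(scale)
res = width - scale - width
width *= width[37]
width.c
width += handle(res)
scale -= width % res
res = res * 35

8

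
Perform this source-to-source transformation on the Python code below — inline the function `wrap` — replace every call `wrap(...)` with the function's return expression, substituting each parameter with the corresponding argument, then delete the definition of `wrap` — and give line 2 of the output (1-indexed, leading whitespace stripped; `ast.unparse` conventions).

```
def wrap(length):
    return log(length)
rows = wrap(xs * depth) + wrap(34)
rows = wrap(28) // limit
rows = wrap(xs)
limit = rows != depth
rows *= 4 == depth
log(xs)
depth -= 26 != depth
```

rows = log(28) // limit

Transformed code:
rows = log(xs * depth) + log(34)
rows = log(28) // limit
rows = log(xs)
limit = rows != depth
rows *= 4 == depth
log(xs)
depth -= 26 != depth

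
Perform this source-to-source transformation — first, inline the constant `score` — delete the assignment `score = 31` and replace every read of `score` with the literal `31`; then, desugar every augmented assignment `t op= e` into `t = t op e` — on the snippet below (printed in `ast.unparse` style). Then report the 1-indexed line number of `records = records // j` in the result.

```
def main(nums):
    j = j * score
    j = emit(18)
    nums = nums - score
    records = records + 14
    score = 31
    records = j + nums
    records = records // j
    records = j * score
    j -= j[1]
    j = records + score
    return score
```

Transformed code:
def main(nums):
    j = j * 31
    j = emit(18)
    nums = nums - 31
    records = records + 14
    records = j + nums
    records = records // j
    records = j * 31
    j = j - j[1]
    j = records + 31
    return 31

7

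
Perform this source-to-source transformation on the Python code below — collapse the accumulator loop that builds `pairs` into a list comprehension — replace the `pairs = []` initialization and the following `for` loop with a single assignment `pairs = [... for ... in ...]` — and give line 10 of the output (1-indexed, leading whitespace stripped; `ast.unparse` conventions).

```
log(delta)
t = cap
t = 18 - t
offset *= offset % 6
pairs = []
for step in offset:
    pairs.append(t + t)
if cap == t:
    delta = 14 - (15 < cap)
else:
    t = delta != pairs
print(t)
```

Transformed code:
log(delta)
t = cap
t = 18 - t
offset *= offset % 6
pairs = [t + t for step in offset]
if cap == t:
    delta = 14 - (15 < cap)
else:
    t = delta != pairs
print(t)

print(t)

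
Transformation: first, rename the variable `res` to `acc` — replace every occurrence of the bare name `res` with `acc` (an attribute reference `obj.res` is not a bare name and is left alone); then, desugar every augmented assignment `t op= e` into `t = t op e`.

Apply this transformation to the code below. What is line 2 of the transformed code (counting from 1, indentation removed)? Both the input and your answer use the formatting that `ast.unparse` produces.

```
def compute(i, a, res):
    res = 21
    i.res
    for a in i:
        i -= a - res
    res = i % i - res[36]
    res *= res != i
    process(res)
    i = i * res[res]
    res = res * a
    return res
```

acc = 21

Transformed code:
def compute(i, a, acc):
    acc = 21
    i.res
    for a in i:
        i = i - (a - acc)
    acc = i % i - acc[36]
    acc = acc * (acc != i)
    process(acc)
    i = i * acc[acc]
    acc = acc * a
    return acc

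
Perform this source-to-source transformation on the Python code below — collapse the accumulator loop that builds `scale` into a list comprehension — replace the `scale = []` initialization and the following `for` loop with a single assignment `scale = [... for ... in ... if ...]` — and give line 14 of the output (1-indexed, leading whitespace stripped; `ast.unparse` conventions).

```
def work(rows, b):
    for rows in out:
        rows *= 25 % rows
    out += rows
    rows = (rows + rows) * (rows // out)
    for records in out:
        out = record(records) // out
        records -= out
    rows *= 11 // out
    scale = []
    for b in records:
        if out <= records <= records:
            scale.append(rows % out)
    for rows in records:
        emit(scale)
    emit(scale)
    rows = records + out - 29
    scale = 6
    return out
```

rows = records + out - 29

Transformed code:
def work(rows, b):
    for rows in out:
        rows *= 25 % rows
    out += rows
    rows = (rows + rows) * (rows // out)
    for records in out:
        out = record(records) // out
        records -= out
    rows *= 11 // out
    scale = [rows % out for b in records if out <= records <= records]
    for rows in records:
        emit(scale)
    emit(scale)
    rows = records + out - 29
    scale = 6
    return out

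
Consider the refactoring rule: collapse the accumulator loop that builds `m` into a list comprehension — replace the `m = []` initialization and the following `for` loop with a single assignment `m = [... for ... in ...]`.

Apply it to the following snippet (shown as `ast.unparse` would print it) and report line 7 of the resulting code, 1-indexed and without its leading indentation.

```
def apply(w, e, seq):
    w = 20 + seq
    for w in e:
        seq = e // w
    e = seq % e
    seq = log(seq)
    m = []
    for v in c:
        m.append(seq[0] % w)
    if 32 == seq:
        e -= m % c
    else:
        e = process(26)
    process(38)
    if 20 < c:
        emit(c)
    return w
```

Transformed code:
def apply(w, e, seq):
    w = 20 + seq
    for w in e:
        seq = e // w
    e = seq % e
    seq = log(seq)
    m = [seq[0] % w for v in c]
    if 32 == seq:
        e -= m % c
    else:
        e = process(26)
    process(38)
    if 20 < c:
        emit(c)
    return w

m = [seq[0] % w for v in c]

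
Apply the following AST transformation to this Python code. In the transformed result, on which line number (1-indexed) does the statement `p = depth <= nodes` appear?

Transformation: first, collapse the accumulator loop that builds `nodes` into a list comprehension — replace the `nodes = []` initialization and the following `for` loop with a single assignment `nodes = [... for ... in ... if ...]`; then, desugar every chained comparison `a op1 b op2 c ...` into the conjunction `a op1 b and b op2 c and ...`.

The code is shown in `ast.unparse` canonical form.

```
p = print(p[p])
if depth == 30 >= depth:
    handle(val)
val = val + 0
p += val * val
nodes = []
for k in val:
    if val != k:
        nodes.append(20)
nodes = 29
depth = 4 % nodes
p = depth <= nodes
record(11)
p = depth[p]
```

9

Transformed code:
p = print(p[p])
if depth == 30 and 30 >= depth:
    handle(val)
val = val + 0
p += val * val
nodes = [20 for k in val if val != k]
nodes = 29
depth = 4 % nodes
p = depth <= nodes
record(11)
p = depth[p]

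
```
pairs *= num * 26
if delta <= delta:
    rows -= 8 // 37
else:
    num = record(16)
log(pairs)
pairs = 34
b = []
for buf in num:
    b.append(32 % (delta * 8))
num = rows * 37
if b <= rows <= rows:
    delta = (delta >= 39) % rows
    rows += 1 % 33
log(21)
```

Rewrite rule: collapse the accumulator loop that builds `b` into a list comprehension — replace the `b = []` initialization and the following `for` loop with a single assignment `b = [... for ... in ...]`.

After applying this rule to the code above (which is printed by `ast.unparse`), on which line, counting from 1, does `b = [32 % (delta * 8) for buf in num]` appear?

8

Transformed code:
pairs *= num * 26
if delta <= delta:
    rows -= 8 // 37
else:
    num = record(16)
log(pairs)
pairs = 34
b = [32 % (delta * 8) for buf in num]
num = rows * 37
if b <= rows <= rows:
    delta = (delta >= 39) % rows
    rows += 1 % 33
log(21)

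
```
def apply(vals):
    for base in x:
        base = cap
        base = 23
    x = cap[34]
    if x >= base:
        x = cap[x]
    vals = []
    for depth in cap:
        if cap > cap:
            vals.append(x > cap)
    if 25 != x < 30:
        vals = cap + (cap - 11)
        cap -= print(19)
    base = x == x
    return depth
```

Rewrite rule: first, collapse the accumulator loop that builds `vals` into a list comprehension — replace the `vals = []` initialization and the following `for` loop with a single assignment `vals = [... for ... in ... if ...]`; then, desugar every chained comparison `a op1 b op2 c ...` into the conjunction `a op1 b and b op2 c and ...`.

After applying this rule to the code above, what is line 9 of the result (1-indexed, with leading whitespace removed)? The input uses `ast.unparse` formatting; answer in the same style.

Transformed code:
def apply(vals):
    for base in x:
        base = cap
        base = 23
    x = cap[34]
    if x >= base:
        x = cap[x]
    vals = [x > cap for depth in cap if cap > cap]
    if 25 != x and x < 30:
        vals = cap + (cap - 11)
        cap -= print(19)
    base = x == x
    return depth

if 25 != x and x < 30:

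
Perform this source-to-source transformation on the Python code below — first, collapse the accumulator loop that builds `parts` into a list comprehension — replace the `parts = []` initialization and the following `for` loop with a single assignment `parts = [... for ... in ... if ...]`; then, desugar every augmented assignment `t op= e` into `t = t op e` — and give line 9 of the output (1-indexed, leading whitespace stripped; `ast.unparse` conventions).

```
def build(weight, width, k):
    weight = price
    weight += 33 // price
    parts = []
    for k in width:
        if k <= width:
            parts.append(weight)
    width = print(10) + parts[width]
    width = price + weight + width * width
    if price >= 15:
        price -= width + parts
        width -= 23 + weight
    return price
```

Transformed code:
def build(weight, width, k):
    weight = price
    weight = weight + 33 // price
    parts = [weight for k in width if k <= width]
    width = print(10) + parts[width]
    width = price + weight + width * width
    if price >= 15:
        price = price - (width + parts)
        width = width - (23 + weight)
    return price

width = width - (23 + weight)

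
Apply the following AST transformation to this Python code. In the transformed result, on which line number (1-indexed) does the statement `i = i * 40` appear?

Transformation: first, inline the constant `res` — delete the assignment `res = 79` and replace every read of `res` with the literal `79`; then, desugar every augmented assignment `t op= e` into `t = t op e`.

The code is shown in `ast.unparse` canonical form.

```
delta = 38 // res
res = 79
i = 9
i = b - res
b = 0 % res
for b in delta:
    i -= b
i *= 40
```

Transformed code:
delta = 38 // 79
i = 9
i = b - 79
b = 0 % 79
for b in delta:
    i = i - b
i = i * 40

7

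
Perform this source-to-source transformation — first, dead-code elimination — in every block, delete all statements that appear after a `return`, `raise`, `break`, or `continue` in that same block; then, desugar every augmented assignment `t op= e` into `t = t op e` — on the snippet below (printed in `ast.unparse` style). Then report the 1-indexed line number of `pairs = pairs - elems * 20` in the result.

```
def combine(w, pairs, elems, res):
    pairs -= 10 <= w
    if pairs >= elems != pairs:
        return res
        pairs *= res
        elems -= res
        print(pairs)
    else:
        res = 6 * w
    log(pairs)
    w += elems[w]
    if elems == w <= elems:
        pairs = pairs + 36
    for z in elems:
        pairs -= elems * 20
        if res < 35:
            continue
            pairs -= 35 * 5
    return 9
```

Transformed code:
def combine(w, pairs, elems, res):
    pairs = pairs - (10 <= w)
    if pairs >= elems != pairs:
        return res
    else:
        res = 6 * w
    log(pairs)
    w = w + elems[w]
    if elems == w <= elems:
        pairs = pairs + 36
    for z in elems:
        pairs = pairs - elems * 20
        if res < 35:
            continue
    return 9

12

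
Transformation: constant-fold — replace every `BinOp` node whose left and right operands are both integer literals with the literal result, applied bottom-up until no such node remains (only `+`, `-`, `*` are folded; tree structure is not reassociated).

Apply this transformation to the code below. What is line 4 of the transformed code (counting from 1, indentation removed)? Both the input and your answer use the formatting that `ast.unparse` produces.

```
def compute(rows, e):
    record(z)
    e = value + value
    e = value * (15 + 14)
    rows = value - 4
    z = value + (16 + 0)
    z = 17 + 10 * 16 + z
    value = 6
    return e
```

Transformed code:
def compute(rows, e):
    record(z)
    e = value + value
    e = value * 29
    rows = value - 4
    z = value + 16
    z = 177 + z
    value = 6
    return e

e = value * 29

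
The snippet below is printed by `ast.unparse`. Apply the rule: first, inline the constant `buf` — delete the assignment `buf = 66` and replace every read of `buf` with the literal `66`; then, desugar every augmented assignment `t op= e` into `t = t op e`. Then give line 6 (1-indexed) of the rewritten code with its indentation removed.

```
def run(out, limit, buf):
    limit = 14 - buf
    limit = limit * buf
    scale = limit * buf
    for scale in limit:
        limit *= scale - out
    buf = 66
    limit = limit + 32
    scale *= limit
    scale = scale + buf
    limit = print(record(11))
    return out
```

limit = limit * (scale - out)

Transformed code:
def run(out, limit, buf):
    limit = 14 - 66
    limit = limit * 66
    scale = limit * 66
    for scale in limit:
        limit = limit * (scale - out)
    limit = limit + 32
    scale = scale * limit
    scale = scale + 66
    limit = print(record(11))
    return out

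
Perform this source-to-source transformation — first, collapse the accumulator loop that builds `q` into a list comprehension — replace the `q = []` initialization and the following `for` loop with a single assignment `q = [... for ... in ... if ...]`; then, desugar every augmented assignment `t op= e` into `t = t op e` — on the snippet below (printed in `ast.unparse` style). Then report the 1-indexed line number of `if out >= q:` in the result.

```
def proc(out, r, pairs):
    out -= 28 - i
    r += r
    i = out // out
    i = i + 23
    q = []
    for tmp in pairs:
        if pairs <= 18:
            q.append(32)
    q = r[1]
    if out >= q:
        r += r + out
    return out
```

8

Transformed code:
def proc(out, r, pairs):
    out = out - (28 - i)
    r = r + r
    i = out // out
    i = i + 23
    q = [32 for tmp in pairs if pairs <= 18]
    q = r[1]
    if out >= q:
        r = r + (r + out)
    return out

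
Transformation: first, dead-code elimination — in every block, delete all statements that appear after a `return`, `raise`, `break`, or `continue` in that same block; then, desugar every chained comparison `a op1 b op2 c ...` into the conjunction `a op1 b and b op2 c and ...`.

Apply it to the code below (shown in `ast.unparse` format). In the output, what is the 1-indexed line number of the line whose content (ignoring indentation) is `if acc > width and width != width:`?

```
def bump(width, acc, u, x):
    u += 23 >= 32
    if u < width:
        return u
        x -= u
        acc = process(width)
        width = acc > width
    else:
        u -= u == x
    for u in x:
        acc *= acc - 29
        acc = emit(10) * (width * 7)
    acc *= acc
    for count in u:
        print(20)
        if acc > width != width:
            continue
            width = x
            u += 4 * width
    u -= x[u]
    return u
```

Transformed code:
def bump(width, acc, u, x):
    u += 23 >= 32
    if u < width:
        return u
    else:
        u -= u == x
    for u in x:
        acc *= acc - 29
        acc = emit(10) * (width * 7)
    acc *= acc
    for count in u:
        print(20)
        if acc > width and width != width:
            continue
    u -= x[u]
    return u

13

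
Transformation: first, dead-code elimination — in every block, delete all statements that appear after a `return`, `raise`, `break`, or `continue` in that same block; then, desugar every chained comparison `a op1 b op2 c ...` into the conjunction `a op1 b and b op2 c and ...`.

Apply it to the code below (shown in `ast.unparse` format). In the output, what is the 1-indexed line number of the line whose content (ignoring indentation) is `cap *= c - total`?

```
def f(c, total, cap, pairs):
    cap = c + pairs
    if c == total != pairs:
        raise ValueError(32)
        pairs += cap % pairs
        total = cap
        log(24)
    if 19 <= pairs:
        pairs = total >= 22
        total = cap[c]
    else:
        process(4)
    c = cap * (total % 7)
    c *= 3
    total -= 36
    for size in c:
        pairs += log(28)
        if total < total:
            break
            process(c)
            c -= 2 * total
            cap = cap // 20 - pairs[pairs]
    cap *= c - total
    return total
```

17

Transformed code:
def f(c, total, cap, pairs):
    cap = c + pairs
    if c == total and total != pairs:
        raise ValueError(32)
    if 19 <= pairs:
        pairs = total >= 22
        total = cap[c]
    else:
        process(4)
    c = cap * (total % 7)
    c *= 3
    total -= 36
    for size in c:
        pairs += log(28)
        if total < total:
            break
    cap *= c - total
    return total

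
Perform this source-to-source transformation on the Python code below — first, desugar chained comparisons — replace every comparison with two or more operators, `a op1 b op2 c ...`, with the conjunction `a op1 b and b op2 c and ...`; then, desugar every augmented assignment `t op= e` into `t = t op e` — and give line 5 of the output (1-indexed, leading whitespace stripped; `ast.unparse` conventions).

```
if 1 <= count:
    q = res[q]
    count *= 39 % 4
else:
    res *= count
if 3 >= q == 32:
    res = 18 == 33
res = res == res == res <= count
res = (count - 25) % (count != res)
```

res = res * count

Transformed code:
if 1 <= count:
    q = res[q]
    count = count * (39 % 4)
else:
    res = res * count
if 3 >= q and q == 32:
    res = 18 == 33
res = res == res and res == res and (res <= count)
res = (count - 25) % (count != res)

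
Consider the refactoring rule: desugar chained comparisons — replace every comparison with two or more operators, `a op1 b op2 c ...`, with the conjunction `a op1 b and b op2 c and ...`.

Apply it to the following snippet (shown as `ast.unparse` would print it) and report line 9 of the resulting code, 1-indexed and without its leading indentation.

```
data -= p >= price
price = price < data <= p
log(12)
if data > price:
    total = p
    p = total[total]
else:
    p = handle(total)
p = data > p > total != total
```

p = data > p and p > total and (total != total)

Transformed code:
data -= p >= price
price = price < data and data <= p
log(12)
if data > price:
    total = p
    p = total[total]
else:
    p = handle(total)
p = data > p and p > total and (total != total)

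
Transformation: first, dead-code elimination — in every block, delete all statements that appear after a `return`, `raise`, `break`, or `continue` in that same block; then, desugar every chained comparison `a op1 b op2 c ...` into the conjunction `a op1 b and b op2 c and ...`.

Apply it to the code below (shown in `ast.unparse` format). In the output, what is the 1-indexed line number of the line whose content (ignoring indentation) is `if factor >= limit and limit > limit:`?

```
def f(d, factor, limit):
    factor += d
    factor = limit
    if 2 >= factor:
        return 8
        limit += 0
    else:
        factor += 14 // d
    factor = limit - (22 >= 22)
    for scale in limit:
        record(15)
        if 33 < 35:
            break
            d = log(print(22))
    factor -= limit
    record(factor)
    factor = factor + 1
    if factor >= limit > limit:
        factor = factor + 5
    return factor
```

16

Transformed code:
def f(d, factor, limit):
    factor += d
    factor = limit
    if 2 >= factor:
        return 8
    else:
        factor += 14 // d
    factor = limit - (22 >= 22)
    for scale in limit:
        record(15)
        if 33 < 35:
            break
    factor -= limit
    record(factor)
    factor = factor + 1
    if factor >= limit and limit > limit:
        factor = factor + 5
    return factor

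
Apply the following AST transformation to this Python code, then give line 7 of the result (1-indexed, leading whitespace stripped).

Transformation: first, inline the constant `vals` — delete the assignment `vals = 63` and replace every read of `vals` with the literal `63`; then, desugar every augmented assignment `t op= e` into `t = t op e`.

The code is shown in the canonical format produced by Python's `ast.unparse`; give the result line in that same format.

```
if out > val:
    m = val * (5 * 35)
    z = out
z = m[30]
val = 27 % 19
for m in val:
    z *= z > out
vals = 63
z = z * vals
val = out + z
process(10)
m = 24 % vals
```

z = z * (z > out)

Transformed code:
if out > val:
    m = val * (5 * 35)
    z = out
z = m[30]
val = 27 % 19
for m in val:
    z = z * (z > out)
z = z * 63
val = out + z
process(10)
m = 24 % 63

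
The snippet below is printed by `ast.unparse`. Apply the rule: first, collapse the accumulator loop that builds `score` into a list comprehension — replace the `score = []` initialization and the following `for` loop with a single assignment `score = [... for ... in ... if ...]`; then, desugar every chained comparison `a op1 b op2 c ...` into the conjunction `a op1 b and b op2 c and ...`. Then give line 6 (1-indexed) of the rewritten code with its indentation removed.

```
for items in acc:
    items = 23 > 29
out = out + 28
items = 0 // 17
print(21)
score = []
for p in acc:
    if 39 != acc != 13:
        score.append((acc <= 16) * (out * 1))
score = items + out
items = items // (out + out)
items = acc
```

score = [(acc <= 16) * (out * 1) for p in acc if 39 != acc and acc != 13]

Transformed code:
for items in acc:
    items = 23 > 29
out = out + 28
items = 0 // 17
print(21)
score = [(acc <= 16) * (out * 1) for p in acc if 39 != acc and acc != 13]
score = items + out
items = items // (out + out)
items = acc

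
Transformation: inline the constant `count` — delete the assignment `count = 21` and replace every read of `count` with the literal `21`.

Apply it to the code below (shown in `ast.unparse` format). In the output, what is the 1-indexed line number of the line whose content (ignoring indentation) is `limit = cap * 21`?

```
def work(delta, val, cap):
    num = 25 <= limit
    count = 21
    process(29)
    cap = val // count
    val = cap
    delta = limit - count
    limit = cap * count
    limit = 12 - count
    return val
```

7

Transformed code:
def work(delta, val, cap):
    num = 25 <= limit
    process(29)
    cap = val // 21
    val = cap
    delta = limit - 21
    limit = cap * 21
    limit = 12 - 21
    return val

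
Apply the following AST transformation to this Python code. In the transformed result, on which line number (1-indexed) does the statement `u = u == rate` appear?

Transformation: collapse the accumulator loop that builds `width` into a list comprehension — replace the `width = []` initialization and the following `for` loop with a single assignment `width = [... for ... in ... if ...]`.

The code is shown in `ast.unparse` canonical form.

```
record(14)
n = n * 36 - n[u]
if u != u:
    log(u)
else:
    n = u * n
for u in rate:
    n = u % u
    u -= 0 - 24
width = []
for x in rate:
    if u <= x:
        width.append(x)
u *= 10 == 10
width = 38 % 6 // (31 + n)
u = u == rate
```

13

Transformed code:
record(14)
n = n * 36 - n[u]
if u != u:
    log(u)
else:
    n = u * n
for u in rate:
    n = u % u
    u -= 0 - 24
width = [x for x in rate if u <= x]
u *= 10 == 10
width = 38 % 6 // (31 + n)
u = u == rate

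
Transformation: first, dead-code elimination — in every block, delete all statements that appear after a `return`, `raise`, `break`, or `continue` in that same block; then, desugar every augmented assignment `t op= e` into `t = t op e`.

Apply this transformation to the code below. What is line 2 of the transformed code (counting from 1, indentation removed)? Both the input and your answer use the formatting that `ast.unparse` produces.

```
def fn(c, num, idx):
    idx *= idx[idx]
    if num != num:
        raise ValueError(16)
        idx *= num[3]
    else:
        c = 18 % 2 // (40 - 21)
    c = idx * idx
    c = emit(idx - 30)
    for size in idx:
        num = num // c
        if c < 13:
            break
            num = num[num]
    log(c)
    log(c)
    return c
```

idx = idx * idx[idx]

Transformed code:
def fn(c, num, idx):
    idx = idx * idx[idx]
    if num != num:
        raise ValueError(16)
    else:
        c = 18 % 2 // (40 - 21)
    c = idx * idx
    c = emit(idx - 30)
    for size in idx:
        num = num // c
        if c < 13:
            break
    log(c)
    log(c)
    return c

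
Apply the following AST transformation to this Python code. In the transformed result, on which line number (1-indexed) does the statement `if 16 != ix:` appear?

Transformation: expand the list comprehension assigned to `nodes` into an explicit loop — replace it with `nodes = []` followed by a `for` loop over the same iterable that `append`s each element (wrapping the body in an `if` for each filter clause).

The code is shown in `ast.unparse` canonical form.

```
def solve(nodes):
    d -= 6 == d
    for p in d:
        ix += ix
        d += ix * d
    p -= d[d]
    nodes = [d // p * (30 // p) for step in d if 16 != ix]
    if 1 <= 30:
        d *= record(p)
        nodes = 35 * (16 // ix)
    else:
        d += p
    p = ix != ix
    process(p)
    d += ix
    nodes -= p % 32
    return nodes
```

Transformed code:
def solve(nodes):
    d -= 6 == d
    for p in d:
        ix += ix
        d += ix * d
    p -= d[d]
    nodes = []
    for step in d:
        if 16 != ix:
            nodes.append(d // p * (30 // p))
    if 1 <= 30:
        d *= record(p)
        nodes = 35 * (16 // ix)
    else:
        d += p
    p = ix != ix
    process(p)
    d += ix
    nodes -= p % 32
    return nodes

9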